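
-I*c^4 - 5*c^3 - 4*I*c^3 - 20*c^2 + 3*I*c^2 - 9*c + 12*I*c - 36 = (c + 4)*(c - 3*I)^2*(-I*c + 1)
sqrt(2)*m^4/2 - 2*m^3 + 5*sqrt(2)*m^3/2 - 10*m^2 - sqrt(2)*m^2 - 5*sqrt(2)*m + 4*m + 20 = (m + 5)*(m - 2*sqrt(2))*(m - sqrt(2))*(sqrt(2)*m/2 + 1)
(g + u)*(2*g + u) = 2*g^2 + 3*g*u + u^2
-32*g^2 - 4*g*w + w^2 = (-8*g + w)*(4*g + w)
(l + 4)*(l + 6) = l^2 + 10*l + 24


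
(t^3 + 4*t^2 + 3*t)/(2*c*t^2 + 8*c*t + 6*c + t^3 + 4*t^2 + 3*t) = t/(2*c + t)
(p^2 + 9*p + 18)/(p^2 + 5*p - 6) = (p + 3)/(p - 1)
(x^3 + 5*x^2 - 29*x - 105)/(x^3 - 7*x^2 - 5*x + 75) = (x + 7)/(x - 5)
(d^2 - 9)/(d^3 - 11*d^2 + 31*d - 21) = (d + 3)/(d^2 - 8*d + 7)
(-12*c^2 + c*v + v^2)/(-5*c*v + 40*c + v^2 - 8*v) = (12*c^2 - c*v - v^2)/(5*c*v - 40*c - v^2 + 8*v)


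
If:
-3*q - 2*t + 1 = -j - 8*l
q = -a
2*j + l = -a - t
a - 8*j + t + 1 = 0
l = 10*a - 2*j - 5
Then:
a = 241/495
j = 14/99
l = -41/99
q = -241/495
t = -16/45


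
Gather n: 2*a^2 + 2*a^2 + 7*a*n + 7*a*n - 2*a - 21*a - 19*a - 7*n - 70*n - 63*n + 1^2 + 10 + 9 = 4*a^2 - 42*a + n*(14*a - 140) + 20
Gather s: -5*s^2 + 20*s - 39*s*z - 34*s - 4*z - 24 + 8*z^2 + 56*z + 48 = -5*s^2 + s*(-39*z - 14) + 8*z^2 + 52*z + 24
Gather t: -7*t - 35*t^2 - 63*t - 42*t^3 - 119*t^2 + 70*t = -42*t^3 - 154*t^2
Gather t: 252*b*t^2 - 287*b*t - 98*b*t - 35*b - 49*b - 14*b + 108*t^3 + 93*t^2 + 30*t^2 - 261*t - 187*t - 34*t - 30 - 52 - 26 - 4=-98*b + 108*t^3 + t^2*(252*b + 123) + t*(-385*b - 482) - 112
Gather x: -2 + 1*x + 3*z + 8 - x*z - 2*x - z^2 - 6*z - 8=x*(-z - 1) - z^2 - 3*z - 2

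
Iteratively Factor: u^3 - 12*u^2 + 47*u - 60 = (u - 3)*(u^2 - 9*u + 20) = (u - 4)*(u - 3)*(u - 5)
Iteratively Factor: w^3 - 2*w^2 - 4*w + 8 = (w - 2)*(w^2 - 4) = (w - 2)*(w + 2)*(w - 2)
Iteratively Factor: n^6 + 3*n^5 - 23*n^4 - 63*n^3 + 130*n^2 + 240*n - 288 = (n - 2)*(n^5 + 5*n^4 - 13*n^3 - 89*n^2 - 48*n + 144) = (n - 2)*(n - 1)*(n^4 + 6*n^3 - 7*n^2 - 96*n - 144) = (n - 2)*(n - 1)*(n + 3)*(n^3 + 3*n^2 - 16*n - 48) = (n - 2)*(n - 1)*(n + 3)^2*(n^2 - 16) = (n - 4)*(n - 2)*(n - 1)*(n + 3)^2*(n + 4)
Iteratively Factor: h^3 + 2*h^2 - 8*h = (h + 4)*(h^2 - 2*h) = h*(h + 4)*(h - 2)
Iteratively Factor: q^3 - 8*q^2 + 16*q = (q - 4)*(q^2 - 4*q) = q*(q - 4)*(q - 4)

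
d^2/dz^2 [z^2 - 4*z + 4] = 2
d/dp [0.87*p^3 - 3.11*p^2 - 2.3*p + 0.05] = 2.61*p^2 - 6.22*p - 2.3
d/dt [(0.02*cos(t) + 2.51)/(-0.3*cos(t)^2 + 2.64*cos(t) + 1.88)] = (-0.006*cos(t)^2 - 1.506*cos(t) + 6.5888)*sin(t)/(0.09*cos(t)^4 - 1.584*cos(t)^3 + 5.8416*cos(t)^2 + 9.9264*cos(t) + 3.5344)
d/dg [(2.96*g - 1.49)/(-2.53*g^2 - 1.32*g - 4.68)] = (7.4888*g^2 - 7.5394*g - 15.8196)/(6.4009*g^4 + 6.6792*g^3 + 25.4232*g^2 + 12.3552*g + 21.9024)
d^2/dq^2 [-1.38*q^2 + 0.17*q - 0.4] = -2.76000000000000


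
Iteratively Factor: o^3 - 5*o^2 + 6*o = (o - 3)*(o^2 - 2*o) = o*(o - 3)*(o - 2)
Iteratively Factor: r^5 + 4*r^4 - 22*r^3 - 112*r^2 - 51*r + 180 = (r + 3)*(r^4 + r^3 - 25*r^2 - 37*r + 60) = (r - 5)*(r + 3)*(r^3 + 6*r^2 + 5*r - 12) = (r - 5)*(r + 3)^2*(r^2 + 3*r - 4) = (r - 5)*(r + 3)^2*(r + 4)*(r - 1)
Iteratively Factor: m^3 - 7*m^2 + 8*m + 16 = (m - 4)*(m^2 - 3*m - 4) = (m - 4)*(m + 1)*(m - 4)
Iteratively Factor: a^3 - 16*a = (a - 4)*(a^2 + 4*a) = (a - 4)*(a + 4)*(a)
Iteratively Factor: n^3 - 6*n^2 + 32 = (n - 4)*(n^2 - 2*n - 8) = (n - 4)^2*(n + 2)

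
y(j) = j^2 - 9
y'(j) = 2*j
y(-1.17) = -7.63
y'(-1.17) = -2.34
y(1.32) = -7.26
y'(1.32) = 2.64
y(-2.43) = -3.10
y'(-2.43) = -4.86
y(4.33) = 9.75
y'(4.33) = 8.66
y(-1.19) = -7.58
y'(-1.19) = -2.38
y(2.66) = -1.92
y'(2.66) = 5.32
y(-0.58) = -8.66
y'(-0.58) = -1.16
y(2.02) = -4.92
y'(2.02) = 4.04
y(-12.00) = 135.00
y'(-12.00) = -24.00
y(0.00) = -9.00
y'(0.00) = 0.00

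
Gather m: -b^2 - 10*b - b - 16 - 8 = -b^2 - 11*b - 24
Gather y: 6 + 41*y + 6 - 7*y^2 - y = -7*y^2 + 40*y + 12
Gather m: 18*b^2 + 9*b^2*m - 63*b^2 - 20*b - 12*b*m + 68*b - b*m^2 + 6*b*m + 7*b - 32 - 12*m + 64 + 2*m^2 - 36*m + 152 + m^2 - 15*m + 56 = -45*b^2 + 55*b + m^2*(3 - b) + m*(9*b^2 - 6*b - 63) + 240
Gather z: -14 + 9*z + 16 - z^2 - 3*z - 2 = -z^2 + 6*z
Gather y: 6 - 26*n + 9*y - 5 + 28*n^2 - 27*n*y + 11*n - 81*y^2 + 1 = 28*n^2 - 15*n - 81*y^2 + y*(9 - 27*n) + 2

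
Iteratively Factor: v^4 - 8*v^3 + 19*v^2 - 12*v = (v)*(v^3 - 8*v^2 + 19*v - 12) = v*(v - 4)*(v^2 - 4*v + 3) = v*(v - 4)*(v - 3)*(v - 1)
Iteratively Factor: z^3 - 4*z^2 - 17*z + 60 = (z - 5)*(z^2 + z - 12) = (z - 5)*(z + 4)*(z - 3)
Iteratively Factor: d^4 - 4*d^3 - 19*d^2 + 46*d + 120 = (d + 3)*(d^3 - 7*d^2 + 2*d + 40) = (d - 5)*(d + 3)*(d^2 - 2*d - 8) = (d - 5)*(d + 2)*(d + 3)*(d - 4)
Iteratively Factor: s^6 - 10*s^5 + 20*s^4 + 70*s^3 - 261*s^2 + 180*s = (s - 3)*(s^5 - 7*s^4 - s^3 + 67*s^2 - 60*s) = s*(s - 3)*(s^4 - 7*s^3 - s^2 + 67*s - 60) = s*(s - 5)*(s - 3)*(s^3 - 2*s^2 - 11*s + 12) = s*(s - 5)*(s - 4)*(s - 3)*(s^2 + 2*s - 3) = s*(s - 5)*(s - 4)*(s - 3)*(s + 3)*(s - 1)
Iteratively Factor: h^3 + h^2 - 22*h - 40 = (h - 5)*(h^2 + 6*h + 8) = (h - 5)*(h + 4)*(h + 2)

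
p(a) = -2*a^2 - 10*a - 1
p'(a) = -4*a - 10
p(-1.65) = 10.06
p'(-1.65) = -3.40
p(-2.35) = 11.46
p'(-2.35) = -0.60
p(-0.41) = 2.76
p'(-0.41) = -8.36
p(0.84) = -10.81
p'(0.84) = -13.36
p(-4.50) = 3.50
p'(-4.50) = 8.00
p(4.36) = -82.62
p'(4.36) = -27.44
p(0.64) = -8.22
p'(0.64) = -12.56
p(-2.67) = 11.44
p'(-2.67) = 0.68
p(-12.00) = -169.00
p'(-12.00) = 38.00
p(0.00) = -1.00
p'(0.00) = -10.00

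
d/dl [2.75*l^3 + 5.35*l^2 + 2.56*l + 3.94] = 8.25*l^2 + 10.7*l + 2.56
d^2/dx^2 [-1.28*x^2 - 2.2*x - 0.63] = -2.56000000000000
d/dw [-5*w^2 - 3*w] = -10*w - 3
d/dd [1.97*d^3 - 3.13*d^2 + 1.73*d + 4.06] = 5.91*d^2 - 6.26*d + 1.73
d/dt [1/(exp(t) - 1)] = -1/(4*sinh(t/2)^2)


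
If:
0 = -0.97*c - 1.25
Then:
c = -1.29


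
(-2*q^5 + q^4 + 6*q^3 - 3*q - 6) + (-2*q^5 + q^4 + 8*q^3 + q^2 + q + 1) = -4*q^5 + 2*q^4 + 14*q^3 + q^2 - 2*q - 5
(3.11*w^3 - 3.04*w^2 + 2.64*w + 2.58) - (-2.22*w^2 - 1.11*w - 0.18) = 3.11*w^3 - 0.82*w^2 + 3.75*w + 2.76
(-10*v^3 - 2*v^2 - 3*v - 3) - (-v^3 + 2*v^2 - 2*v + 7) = -9*v^3 - 4*v^2 - v - 10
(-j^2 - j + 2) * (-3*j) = 3*j^3 + 3*j^2 - 6*j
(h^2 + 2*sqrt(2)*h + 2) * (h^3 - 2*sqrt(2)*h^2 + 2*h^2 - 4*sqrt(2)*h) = h^5 + 2*h^4 - 6*h^3 - 12*h^2 - 4*sqrt(2)*h^2 - 8*sqrt(2)*h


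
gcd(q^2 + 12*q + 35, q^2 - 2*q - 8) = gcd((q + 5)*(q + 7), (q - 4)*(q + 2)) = 1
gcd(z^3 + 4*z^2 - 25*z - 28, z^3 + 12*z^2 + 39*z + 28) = z^2 + 8*z + 7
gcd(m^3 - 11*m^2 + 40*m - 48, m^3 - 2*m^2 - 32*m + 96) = m^2 - 8*m + 16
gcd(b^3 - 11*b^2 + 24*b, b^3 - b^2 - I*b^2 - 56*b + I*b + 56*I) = b - 8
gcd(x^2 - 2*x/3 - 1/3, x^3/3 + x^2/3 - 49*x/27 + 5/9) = 1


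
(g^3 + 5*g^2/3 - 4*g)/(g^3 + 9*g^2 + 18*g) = (g - 4/3)/(g + 6)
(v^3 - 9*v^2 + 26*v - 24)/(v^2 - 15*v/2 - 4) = 2*(-v^3 + 9*v^2 - 26*v + 24)/(-2*v^2 + 15*v + 8)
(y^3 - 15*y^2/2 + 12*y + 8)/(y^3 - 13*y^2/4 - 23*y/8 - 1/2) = 4*(y - 4)/(4*y + 1)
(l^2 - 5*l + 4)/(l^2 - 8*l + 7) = (l - 4)/(l - 7)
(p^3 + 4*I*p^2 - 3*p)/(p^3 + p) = (p + 3*I)/(p - I)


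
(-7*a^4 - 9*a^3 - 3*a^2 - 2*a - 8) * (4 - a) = 7*a^5 - 19*a^4 - 33*a^3 - 10*a^2 - 32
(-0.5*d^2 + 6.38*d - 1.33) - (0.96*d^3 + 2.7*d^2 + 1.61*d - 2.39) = -0.96*d^3 - 3.2*d^2 + 4.77*d + 1.06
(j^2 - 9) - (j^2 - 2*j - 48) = 2*j + 39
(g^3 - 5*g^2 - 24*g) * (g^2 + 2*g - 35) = g^5 - 3*g^4 - 69*g^3 + 127*g^2 + 840*g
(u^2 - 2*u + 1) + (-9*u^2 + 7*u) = -8*u^2 + 5*u + 1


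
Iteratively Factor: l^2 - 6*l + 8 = (l - 2)*(l - 4)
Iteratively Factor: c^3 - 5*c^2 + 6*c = (c - 3)*(c^2 - 2*c) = (c - 3)*(c - 2)*(c)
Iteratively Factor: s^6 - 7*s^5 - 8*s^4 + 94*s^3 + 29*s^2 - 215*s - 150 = (s - 5)*(s^5 - 2*s^4 - 18*s^3 + 4*s^2 + 49*s + 30) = (s - 5)*(s + 1)*(s^4 - 3*s^3 - 15*s^2 + 19*s + 30) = (s - 5)*(s - 2)*(s + 1)*(s^3 - s^2 - 17*s - 15) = (s - 5)*(s - 2)*(s + 1)*(s + 3)*(s^2 - 4*s - 5) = (s - 5)^2*(s - 2)*(s + 1)*(s + 3)*(s + 1)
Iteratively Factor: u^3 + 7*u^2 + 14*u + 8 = (u + 4)*(u^2 + 3*u + 2) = (u + 2)*(u + 4)*(u + 1)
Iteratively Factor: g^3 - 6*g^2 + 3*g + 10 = (g - 5)*(g^2 - g - 2) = (g - 5)*(g + 1)*(g - 2)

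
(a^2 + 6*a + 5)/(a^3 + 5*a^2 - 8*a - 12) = (a + 5)/(a^2 + 4*a - 12)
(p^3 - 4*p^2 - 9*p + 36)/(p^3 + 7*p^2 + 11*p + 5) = (p^3 - 4*p^2 - 9*p + 36)/(p^3 + 7*p^2 + 11*p + 5)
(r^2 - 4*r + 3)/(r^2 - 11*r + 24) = (r - 1)/(r - 8)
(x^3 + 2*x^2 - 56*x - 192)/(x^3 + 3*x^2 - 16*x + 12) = (x^2 - 4*x - 32)/(x^2 - 3*x + 2)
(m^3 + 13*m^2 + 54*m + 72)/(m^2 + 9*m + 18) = m + 4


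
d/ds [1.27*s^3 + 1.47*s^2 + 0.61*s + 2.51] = 3.81*s^2 + 2.94*s + 0.61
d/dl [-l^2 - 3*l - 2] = -2*l - 3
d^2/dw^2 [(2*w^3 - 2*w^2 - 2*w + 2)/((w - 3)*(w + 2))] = 4*(5*w^3 + 3*w^2 + 87*w - 23)/(w^6 - 3*w^5 - 15*w^4 + 35*w^3 + 90*w^2 - 108*w - 216)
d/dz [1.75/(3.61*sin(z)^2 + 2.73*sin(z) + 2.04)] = -(12.635*sin(z) + 4.7775)*cos(z)/(3.61*sin(z)^2 + 2.73*sin(z) + 2.04)^2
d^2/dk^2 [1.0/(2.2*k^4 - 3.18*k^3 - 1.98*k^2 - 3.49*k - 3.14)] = ((-26.4*k^2 + 19.08*k + 3.96)*(-2.2*k^4 + 3.18*k^3 + 1.98*k^2 + 3.49*k + 3.14) - 1.0*(-17.6*k^3 + 19.08*k^2 + 7.92*k + 6.98)*(-8.8*k^3 + 9.54*k^2 + 3.96*k + 3.49))/(-2.2*k^4 + 3.18*k^3 + 1.98*k^2 + 3.49*k + 3.14)^3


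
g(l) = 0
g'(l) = 0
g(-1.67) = 0.00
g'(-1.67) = 0.00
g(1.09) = 0.00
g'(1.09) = 0.00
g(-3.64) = 0.00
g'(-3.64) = 0.00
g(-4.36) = 0.00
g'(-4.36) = 0.00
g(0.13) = 0.00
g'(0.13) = 0.00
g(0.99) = 0.00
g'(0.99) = 0.00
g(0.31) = 0.00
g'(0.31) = 0.00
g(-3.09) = 0.00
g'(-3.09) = 0.00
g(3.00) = 0.00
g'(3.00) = 0.00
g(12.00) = 0.00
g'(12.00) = 0.00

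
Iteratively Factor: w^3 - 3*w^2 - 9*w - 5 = (w + 1)*(w^2 - 4*w - 5) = (w + 1)^2*(w - 5)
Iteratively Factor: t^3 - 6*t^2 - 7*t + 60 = (t + 3)*(t^2 - 9*t + 20) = (t - 5)*(t + 3)*(t - 4)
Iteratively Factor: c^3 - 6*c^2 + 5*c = (c)*(c^2 - 6*c + 5) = c*(c - 1)*(c - 5)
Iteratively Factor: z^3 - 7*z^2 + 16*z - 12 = (z - 3)*(z^2 - 4*z + 4) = (z - 3)*(z - 2)*(z - 2)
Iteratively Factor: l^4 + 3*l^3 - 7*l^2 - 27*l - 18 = (l + 1)*(l^3 + 2*l^2 - 9*l - 18) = (l + 1)*(l + 2)*(l^2 - 9) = (l - 3)*(l + 1)*(l + 2)*(l + 3)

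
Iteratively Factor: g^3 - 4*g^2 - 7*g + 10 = (g + 2)*(g^2 - 6*g + 5) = (g - 5)*(g + 2)*(g - 1)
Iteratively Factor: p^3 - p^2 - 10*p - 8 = (p - 4)*(p^2 + 3*p + 2) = (p - 4)*(p + 1)*(p + 2)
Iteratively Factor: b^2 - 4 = (b + 2)*(b - 2)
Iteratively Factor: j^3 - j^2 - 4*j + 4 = (j - 2)*(j^2 + j - 2) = (j - 2)*(j + 2)*(j - 1)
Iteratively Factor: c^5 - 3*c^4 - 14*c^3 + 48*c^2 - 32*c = (c)*(c^4 - 3*c^3 - 14*c^2 + 48*c - 32) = c*(c - 1)*(c^3 - 2*c^2 - 16*c + 32) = c*(c - 1)*(c + 4)*(c^2 - 6*c + 8) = c*(c - 2)*(c - 1)*(c + 4)*(c - 4)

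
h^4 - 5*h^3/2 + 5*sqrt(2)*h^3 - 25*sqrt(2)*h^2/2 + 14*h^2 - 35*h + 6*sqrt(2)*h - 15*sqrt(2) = (h - 5/2)*(h + sqrt(2))^2*(h + 3*sqrt(2))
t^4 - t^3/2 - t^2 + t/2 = t*(t - 1)*(t - 1/2)*(t + 1)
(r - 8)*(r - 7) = r^2 - 15*r + 56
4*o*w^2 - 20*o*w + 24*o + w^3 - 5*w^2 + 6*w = (4*o + w)*(w - 3)*(w - 2)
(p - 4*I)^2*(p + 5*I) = p^3 - 3*I*p^2 + 24*p - 80*I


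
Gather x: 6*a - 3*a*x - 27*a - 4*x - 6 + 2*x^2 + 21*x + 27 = -21*a + 2*x^2 + x*(17 - 3*a) + 21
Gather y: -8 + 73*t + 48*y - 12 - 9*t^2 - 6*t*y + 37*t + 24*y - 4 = -9*t^2 + 110*t + y*(72 - 6*t) - 24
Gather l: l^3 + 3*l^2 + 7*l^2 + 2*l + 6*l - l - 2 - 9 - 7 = l^3 + 10*l^2 + 7*l - 18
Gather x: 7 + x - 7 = x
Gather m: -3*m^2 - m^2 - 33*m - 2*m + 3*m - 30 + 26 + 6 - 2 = -4*m^2 - 32*m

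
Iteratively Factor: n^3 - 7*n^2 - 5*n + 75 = (n + 3)*(n^2 - 10*n + 25) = (n - 5)*(n + 3)*(n - 5)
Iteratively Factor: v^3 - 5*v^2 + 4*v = (v - 1)*(v^2 - 4*v) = v*(v - 1)*(v - 4)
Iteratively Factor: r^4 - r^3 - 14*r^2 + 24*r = (r + 4)*(r^3 - 5*r^2 + 6*r) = r*(r + 4)*(r^2 - 5*r + 6) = r*(r - 3)*(r + 4)*(r - 2)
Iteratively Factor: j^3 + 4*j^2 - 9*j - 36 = (j + 3)*(j^2 + j - 12) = (j - 3)*(j + 3)*(j + 4)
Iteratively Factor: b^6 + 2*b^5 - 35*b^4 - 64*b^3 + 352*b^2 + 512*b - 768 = (b - 1)*(b^5 + 3*b^4 - 32*b^3 - 96*b^2 + 256*b + 768) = (b - 1)*(b + 3)*(b^4 - 32*b^2 + 256) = (b - 4)*(b - 1)*(b + 3)*(b^3 + 4*b^2 - 16*b - 64) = (b - 4)^2*(b - 1)*(b + 3)*(b^2 + 8*b + 16) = (b - 4)^2*(b - 1)*(b + 3)*(b + 4)*(b + 4)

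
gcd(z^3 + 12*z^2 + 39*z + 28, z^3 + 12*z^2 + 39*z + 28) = z^3 + 12*z^2 + 39*z + 28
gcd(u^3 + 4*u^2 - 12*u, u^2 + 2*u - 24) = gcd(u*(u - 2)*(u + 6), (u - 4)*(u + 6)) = u + 6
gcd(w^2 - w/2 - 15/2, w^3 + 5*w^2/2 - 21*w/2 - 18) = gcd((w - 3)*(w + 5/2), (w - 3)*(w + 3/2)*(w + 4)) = w - 3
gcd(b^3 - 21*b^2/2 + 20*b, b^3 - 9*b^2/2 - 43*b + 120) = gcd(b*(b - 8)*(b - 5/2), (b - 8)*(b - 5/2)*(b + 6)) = b^2 - 21*b/2 + 20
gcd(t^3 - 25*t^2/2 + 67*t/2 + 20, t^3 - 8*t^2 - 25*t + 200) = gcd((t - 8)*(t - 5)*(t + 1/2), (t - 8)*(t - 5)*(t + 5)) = t^2 - 13*t + 40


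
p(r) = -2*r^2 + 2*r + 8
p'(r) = 2 - 4*r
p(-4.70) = -45.58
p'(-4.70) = 20.80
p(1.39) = 6.92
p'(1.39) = -3.56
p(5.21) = -35.87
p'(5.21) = -18.84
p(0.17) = 8.28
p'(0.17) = 1.32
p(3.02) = -4.20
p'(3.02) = -10.08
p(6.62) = -66.41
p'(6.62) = -24.48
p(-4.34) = -38.35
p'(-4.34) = 19.36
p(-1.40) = 1.28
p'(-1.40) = 7.60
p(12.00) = -256.00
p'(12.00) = -46.00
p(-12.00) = -304.00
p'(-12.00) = 50.00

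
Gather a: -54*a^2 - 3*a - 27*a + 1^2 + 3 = -54*a^2 - 30*a + 4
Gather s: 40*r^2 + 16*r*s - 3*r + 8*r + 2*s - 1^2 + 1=40*r^2 + 5*r + s*(16*r + 2)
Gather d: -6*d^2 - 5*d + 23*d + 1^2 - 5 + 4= -6*d^2 + 18*d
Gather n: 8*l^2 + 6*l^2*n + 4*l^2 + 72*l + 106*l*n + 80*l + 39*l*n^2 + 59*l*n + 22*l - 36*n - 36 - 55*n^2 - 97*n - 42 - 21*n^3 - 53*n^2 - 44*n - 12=12*l^2 + 174*l - 21*n^3 + n^2*(39*l - 108) + n*(6*l^2 + 165*l - 177) - 90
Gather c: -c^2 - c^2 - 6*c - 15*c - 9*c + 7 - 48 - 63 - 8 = -2*c^2 - 30*c - 112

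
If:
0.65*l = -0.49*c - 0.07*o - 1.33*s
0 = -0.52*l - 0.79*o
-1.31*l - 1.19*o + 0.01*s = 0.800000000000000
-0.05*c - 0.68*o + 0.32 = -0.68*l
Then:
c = -23.83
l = -1.34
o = 0.88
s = 9.39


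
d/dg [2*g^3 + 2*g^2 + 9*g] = 6*g^2 + 4*g + 9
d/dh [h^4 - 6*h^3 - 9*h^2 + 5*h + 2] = 4*h^3 - 18*h^2 - 18*h + 5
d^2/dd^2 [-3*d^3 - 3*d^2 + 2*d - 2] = -18*d - 6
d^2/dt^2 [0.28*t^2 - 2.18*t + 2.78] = 0.560000000000000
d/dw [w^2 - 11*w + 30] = 2*w - 11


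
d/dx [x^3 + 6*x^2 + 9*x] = 3*x^2 + 12*x + 9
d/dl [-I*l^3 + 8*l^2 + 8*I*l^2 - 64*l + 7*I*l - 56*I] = -3*I*l^2 + 16*l*(1 + I) - 64 + 7*I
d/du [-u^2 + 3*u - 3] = 3 - 2*u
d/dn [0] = 0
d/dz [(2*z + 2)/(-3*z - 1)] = 4/(3*z + 1)^2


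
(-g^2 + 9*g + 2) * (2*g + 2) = -2*g^3 + 16*g^2 + 22*g + 4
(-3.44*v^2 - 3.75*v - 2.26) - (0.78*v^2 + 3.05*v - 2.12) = -4.22*v^2 - 6.8*v - 0.14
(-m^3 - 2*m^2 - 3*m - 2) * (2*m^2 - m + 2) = -2*m^5 - 3*m^4 - 6*m^3 - 5*m^2 - 4*m - 4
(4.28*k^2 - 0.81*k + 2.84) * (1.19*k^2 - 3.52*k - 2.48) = 5.0932*k^4 - 16.0295*k^3 - 4.3836*k^2 - 7.988*k - 7.0432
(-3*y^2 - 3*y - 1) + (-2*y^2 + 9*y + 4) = -5*y^2 + 6*y + 3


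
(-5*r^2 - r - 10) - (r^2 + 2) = -6*r^2 - r - 12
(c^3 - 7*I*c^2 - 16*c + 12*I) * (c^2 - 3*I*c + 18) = c^5 - 10*I*c^4 - 19*c^3 - 66*I*c^2 - 252*c + 216*I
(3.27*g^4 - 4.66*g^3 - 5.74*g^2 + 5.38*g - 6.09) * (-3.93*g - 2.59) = -12.8511*g^5 + 9.8445*g^4 + 34.6276*g^3 - 6.2768*g^2 + 9.9995*g + 15.7731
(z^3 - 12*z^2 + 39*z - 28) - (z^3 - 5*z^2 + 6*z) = -7*z^2 + 33*z - 28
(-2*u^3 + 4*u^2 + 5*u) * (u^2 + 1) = -2*u^5 + 4*u^4 + 3*u^3 + 4*u^2 + 5*u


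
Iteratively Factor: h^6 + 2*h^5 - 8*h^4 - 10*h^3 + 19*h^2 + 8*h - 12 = (h - 2)*(h^5 + 4*h^4 - 10*h^2 - h + 6) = (h - 2)*(h + 2)*(h^4 + 2*h^3 - 4*h^2 - 2*h + 3) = (h - 2)*(h + 1)*(h + 2)*(h^3 + h^2 - 5*h + 3) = (h - 2)*(h + 1)*(h + 2)*(h + 3)*(h^2 - 2*h + 1) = (h - 2)*(h - 1)*(h + 1)*(h + 2)*(h + 3)*(h - 1)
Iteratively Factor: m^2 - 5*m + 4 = (m - 1)*(m - 4)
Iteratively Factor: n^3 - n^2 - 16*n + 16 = (n - 1)*(n^2 - 16) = (n - 1)*(n + 4)*(n - 4)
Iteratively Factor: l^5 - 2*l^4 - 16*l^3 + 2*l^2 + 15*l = (l - 1)*(l^4 - l^3 - 17*l^2 - 15*l) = (l - 1)*(l + 1)*(l^3 - 2*l^2 - 15*l) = (l - 1)*(l + 1)*(l + 3)*(l^2 - 5*l) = (l - 5)*(l - 1)*(l + 1)*(l + 3)*(l)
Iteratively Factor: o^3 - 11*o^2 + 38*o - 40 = (o - 4)*(o^2 - 7*o + 10) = (o - 5)*(o - 4)*(o - 2)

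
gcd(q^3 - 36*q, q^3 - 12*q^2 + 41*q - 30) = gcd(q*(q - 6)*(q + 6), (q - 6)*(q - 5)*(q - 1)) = q - 6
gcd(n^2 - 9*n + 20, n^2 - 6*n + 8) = n - 4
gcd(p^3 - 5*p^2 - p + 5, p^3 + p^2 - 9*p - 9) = p + 1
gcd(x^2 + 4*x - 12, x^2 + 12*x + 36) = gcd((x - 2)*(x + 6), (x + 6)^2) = x + 6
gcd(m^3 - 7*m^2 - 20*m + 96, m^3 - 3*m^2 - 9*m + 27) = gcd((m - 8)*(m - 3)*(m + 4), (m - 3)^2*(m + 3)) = m - 3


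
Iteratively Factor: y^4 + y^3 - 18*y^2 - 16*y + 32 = (y - 4)*(y^3 + 5*y^2 + 2*y - 8) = (y - 4)*(y + 2)*(y^2 + 3*y - 4) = (y - 4)*(y - 1)*(y + 2)*(y + 4)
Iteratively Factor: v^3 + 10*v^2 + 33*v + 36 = (v + 3)*(v^2 + 7*v + 12) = (v + 3)^2*(v + 4)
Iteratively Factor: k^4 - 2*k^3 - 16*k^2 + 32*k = (k)*(k^3 - 2*k^2 - 16*k + 32) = k*(k - 2)*(k^2 - 16) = k*(k - 2)*(k + 4)*(k - 4)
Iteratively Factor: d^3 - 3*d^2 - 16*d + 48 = (d - 4)*(d^2 + d - 12) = (d - 4)*(d + 4)*(d - 3)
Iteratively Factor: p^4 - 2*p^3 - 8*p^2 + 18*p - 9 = (p - 1)*(p^3 - p^2 - 9*p + 9) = (p - 1)*(p + 3)*(p^2 - 4*p + 3) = (p - 3)*(p - 1)*(p + 3)*(p - 1)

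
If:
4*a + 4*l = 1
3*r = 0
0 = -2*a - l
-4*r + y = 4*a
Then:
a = -1/4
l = 1/2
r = 0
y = -1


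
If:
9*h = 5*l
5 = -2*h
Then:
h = -5/2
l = -9/2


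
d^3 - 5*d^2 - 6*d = d*(d - 6)*(d + 1)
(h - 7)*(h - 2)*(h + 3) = h^3 - 6*h^2 - 13*h + 42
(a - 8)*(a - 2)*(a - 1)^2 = a^4 - 12*a^3 + 37*a^2 - 42*a + 16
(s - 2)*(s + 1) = s^2 - s - 2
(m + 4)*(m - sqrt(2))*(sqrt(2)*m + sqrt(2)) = sqrt(2)*m^3 - 2*m^2 + 5*sqrt(2)*m^2 - 10*m + 4*sqrt(2)*m - 8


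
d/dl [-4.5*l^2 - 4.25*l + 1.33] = -9.0*l - 4.25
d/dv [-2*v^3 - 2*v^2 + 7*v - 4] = -6*v^2 - 4*v + 7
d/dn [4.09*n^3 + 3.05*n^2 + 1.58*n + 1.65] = 12.27*n^2 + 6.1*n + 1.58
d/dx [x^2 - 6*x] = 2*x - 6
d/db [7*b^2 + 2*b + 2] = 14*b + 2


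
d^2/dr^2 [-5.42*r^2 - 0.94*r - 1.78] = -10.8400000000000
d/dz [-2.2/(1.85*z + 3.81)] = 4.07/(1.85*z + 3.81)^2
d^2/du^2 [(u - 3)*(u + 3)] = 2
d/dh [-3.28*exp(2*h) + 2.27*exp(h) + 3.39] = (2.27 - 6.56*exp(h))*exp(h)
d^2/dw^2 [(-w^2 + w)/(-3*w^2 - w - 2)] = 12*(-2*w^3 - 3*w^2 + 3*w + 1)/(27*w^6 + 27*w^5 + 63*w^4 + 37*w^3 + 42*w^2 + 12*w + 8)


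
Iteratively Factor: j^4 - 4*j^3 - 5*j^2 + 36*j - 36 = (j - 3)*(j^3 - j^2 - 8*j + 12) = (j - 3)*(j + 3)*(j^2 - 4*j + 4) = (j - 3)*(j - 2)*(j + 3)*(j - 2)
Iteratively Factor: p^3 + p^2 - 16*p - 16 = (p - 4)*(p^2 + 5*p + 4) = (p - 4)*(p + 4)*(p + 1)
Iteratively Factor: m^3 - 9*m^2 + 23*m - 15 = (m - 3)*(m^2 - 6*m + 5) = (m - 3)*(m - 1)*(m - 5)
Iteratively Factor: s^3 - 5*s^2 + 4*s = (s - 1)*(s^2 - 4*s) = (s - 4)*(s - 1)*(s)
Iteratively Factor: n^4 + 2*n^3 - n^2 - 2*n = (n - 1)*(n^3 + 3*n^2 + 2*n) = (n - 1)*(n + 2)*(n^2 + n) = (n - 1)*(n + 1)*(n + 2)*(n)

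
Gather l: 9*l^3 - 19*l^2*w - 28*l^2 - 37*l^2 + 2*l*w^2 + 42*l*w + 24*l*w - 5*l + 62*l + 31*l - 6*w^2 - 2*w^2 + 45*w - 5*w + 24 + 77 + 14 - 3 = 9*l^3 + l^2*(-19*w - 65) + l*(2*w^2 + 66*w + 88) - 8*w^2 + 40*w + 112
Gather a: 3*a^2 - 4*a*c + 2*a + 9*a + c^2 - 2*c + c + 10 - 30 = 3*a^2 + a*(11 - 4*c) + c^2 - c - 20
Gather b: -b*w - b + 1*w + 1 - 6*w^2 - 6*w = b*(-w - 1) - 6*w^2 - 5*w + 1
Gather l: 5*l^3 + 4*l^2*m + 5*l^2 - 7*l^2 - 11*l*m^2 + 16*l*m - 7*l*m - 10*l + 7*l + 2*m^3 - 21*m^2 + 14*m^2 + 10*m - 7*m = 5*l^3 + l^2*(4*m - 2) + l*(-11*m^2 + 9*m - 3) + 2*m^3 - 7*m^2 + 3*m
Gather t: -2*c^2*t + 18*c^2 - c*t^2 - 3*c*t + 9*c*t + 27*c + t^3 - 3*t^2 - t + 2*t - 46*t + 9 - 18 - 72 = 18*c^2 + 27*c + t^3 + t^2*(-c - 3) + t*(-2*c^2 + 6*c - 45) - 81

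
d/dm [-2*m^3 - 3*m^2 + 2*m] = -6*m^2 - 6*m + 2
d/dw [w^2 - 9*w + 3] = 2*w - 9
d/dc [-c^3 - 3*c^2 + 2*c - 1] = -3*c^2 - 6*c + 2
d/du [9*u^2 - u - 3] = 18*u - 1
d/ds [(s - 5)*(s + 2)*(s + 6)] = 3*s^2 + 6*s - 28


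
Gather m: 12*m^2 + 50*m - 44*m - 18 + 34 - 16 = 12*m^2 + 6*m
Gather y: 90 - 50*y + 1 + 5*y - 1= 90 - 45*y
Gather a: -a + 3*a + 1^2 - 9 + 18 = 2*a + 10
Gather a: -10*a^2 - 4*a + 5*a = -10*a^2 + a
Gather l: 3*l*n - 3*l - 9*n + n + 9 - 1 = l*(3*n - 3) - 8*n + 8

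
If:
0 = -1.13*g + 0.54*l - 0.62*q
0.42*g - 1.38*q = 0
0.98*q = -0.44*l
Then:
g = 0.00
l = 0.00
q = 0.00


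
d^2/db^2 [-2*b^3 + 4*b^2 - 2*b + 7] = 8 - 12*b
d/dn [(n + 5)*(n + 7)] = 2*n + 12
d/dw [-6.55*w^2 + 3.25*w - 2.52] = 3.25 - 13.1*w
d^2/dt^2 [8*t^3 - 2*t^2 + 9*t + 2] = 48*t - 4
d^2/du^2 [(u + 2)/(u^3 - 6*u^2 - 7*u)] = 2*(3*u^5 - 6*u^4 - 53*u^3 + 174*u^2 + 252*u + 98)/(u^3*(u^6 - 18*u^5 + 87*u^4 + 36*u^3 - 609*u^2 - 882*u - 343))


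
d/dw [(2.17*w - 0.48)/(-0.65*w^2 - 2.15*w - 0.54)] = (1.4105*w^2 - 0.624*w - 2.2038)/(0.4225*w^4 + 2.795*w^3 + 5.3245*w^2 + 2.322*w + 0.2916)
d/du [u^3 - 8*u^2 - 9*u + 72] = 3*u^2 - 16*u - 9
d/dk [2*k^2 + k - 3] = 4*k + 1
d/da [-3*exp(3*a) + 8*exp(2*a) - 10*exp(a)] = (-9*exp(2*a) + 16*exp(a) - 10)*exp(a)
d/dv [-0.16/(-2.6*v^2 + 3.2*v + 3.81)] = (0.512 - 0.832*v)/(-2.6*v^2 + 3.2*v + 3.81)^2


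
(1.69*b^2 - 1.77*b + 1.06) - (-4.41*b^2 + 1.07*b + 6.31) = 6.1*b^2 - 2.84*b - 5.25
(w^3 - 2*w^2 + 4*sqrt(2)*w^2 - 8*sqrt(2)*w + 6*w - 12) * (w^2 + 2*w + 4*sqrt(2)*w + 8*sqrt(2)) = w^5 + 8*sqrt(2)*w^4 + 34*w^3 - 8*sqrt(2)*w^2 - 152*w - 96*sqrt(2)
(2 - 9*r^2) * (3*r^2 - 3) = -27*r^4 + 33*r^2 - 6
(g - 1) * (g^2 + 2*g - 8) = g^3 + g^2 - 10*g + 8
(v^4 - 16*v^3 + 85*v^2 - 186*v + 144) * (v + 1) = v^5 - 15*v^4 + 69*v^3 - 101*v^2 - 42*v + 144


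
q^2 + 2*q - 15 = (q - 3)*(q + 5)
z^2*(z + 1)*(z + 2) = z^4 + 3*z^3 + 2*z^2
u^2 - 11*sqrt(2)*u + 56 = (u - 7*sqrt(2))*(u - 4*sqrt(2))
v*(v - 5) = v^2 - 5*v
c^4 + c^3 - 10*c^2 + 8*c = c*(c - 2)*(c - 1)*(c + 4)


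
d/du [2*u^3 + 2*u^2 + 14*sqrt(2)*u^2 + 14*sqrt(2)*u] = 6*u^2 + 4*u + 28*sqrt(2)*u + 14*sqrt(2)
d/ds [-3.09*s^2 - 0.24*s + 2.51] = -6.18*s - 0.24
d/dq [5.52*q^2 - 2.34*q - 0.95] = 11.04*q - 2.34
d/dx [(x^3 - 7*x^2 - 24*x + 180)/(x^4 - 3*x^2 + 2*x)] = (-x^5 + 13*x^4 + 82*x^3 - 634*x^2 - 720*x + 360)/(x^2*(x^5 + x^4 - 5*x^3 - x^2 + 8*x - 4))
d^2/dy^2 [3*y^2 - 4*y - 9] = 6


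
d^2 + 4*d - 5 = (d - 1)*(d + 5)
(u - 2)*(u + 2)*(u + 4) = u^3 + 4*u^2 - 4*u - 16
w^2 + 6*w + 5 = (w + 1)*(w + 5)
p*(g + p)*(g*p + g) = g^2*p^2 + g^2*p + g*p^3 + g*p^2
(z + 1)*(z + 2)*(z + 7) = z^3 + 10*z^2 + 23*z + 14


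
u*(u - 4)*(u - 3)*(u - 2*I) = u^4 - 7*u^3 - 2*I*u^3 + 12*u^2 + 14*I*u^2 - 24*I*u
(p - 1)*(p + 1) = p^2 - 1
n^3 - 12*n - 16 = (n - 4)*(n + 2)^2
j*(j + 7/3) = j^2 + 7*j/3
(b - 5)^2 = b^2 - 10*b + 25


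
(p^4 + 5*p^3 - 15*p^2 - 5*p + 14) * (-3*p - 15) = -3*p^5 - 30*p^4 - 30*p^3 + 240*p^2 + 33*p - 210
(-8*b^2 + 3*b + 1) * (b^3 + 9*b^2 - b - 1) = -8*b^5 - 69*b^4 + 36*b^3 + 14*b^2 - 4*b - 1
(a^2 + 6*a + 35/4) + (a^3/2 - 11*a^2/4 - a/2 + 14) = a^3/2 - 7*a^2/4 + 11*a/2 + 91/4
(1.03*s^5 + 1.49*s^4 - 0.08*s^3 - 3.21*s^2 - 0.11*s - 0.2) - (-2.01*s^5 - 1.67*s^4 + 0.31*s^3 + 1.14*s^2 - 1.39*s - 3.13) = 3.04*s^5 + 3.16*s^4 - 0.39*s^3 - 4.35*s^2 + 1.28*s + 2.93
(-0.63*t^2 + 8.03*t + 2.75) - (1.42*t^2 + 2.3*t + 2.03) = -2.05*t^2 + 5.73*t + 0.72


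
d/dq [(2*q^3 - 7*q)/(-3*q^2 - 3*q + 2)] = (-6*q^4 - 12*q^3 - 9*q^2 - 14)/(9*q^4 + 18*q^3 - 3*q^2 - 12*q + 4)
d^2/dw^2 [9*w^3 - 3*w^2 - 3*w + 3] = 54*w - 6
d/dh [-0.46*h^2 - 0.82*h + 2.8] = -0.92*h - 0.82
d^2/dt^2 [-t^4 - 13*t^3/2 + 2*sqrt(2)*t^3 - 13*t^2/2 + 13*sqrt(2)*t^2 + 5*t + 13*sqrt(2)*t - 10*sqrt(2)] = -12*t^2 - 39*t + 12*sqrt(2)*t - 13 + 26*sqrt(2)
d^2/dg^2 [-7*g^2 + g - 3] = -14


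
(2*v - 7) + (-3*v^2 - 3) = -3*v^2 + 2*v - 10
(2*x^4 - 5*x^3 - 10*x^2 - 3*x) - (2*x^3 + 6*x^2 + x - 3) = 2*x^4 - 7*x^3 - 16*x^2 - 4*x + 3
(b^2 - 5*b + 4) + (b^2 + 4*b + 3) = 2*b^2 - b + 7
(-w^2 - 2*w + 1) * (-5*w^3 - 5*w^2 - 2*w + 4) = 5*w^5 + 15*w^4 + 7*w^3 - 5*w^2 - 10*w + 4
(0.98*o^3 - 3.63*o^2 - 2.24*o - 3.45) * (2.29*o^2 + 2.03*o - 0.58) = 2.2442*o^5 - 6.3233*o^4 - 13.0669*o^3 - 10.3423*o^2 - 5.7043*o + 2.001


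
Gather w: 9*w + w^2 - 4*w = w^2 + 5*w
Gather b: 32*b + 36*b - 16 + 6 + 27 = 68*b + 17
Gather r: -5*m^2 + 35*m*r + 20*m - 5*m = -5*m^2 + 35*m*r + 15*m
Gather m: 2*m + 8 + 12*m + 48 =14*m + 56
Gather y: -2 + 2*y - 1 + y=3*y - 3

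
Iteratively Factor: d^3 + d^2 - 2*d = (d - 1)*(d^2 + 2*d) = (d - 1)*(d + 2)*(d)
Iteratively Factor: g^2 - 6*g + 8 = (g - 4)*(g - 2)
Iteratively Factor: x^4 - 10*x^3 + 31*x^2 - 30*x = (x)*(x^3 - 10*x^2 + 31*x - 30) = x*(x - 2)*(x^2 - 8*x + 15) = x*(x - 5)*(x - 2)*(x - 3)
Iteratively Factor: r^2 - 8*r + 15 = (r - 5)*(r - 3)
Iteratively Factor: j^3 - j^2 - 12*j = (j - 4)*(j^2 + 3*j) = (j - 4)*(j + 3)*(j)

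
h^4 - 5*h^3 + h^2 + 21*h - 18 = (h - 3)^2*(h - 1)*(h + 2)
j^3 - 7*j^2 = j^2*(j - 7)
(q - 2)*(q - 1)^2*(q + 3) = q^4 - q^3 - 7*q^2 + 13*q - 6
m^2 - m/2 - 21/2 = (m - 7/2)*(m + 3)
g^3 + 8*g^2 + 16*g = g*(g + 4)^2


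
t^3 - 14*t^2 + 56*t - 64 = (t - 8)*(t - 4)*(t - 2)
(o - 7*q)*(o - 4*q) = o^2 - 11*o*q + 28*q^2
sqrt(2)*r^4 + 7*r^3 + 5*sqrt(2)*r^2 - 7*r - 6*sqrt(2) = (r - 1)*(r + 3*sqrt(2)/2)*(r + 2*sqrt(2))*(sqrt(2)*r + sqrt(2))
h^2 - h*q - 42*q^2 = (h - 7*q)*(h + 6*q)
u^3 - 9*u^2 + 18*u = u*(u - 6)*(u - 3)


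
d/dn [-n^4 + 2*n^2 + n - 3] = -4*n^3 + 4*n + 1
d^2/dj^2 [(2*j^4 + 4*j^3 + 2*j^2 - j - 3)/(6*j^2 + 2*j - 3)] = 4*(36*j^6 + 36*j^5 - 42*j^4 - 34*j^3 - 90*j^2 - 27*j - 27)/(216*j^6 + 216*j^5 - 252*j^4 - 208*j^3 + 126*j^2 + 54*j - 27)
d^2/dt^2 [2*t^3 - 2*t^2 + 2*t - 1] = 12*t - 4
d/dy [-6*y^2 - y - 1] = -12*y - 1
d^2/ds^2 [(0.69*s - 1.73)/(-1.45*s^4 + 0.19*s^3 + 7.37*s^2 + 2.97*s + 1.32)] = (-17.4087*s^7 + 75.78802*s^6 + 29.7942060000001*s^5 - 355.654326*s^4 - 91.6324640000001*s^3 + 611.47812*s^2 + 264.879054*s + 2.27020200000001)/(3.048625*s^12 - 1.198425*s^11 - 46.32924*s^10 - 6.557524*s^9 + 232.063854*s^8 + 161.333106*s^7 - 302.40386*s^6 - 465.974388*s^5 - 407.014839*s^4 - 200.551329*s^3 - 73.455228*s^2 - 15.524784*s - 2.299968)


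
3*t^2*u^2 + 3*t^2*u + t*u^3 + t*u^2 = u*(3*t + u)*(t*u + t)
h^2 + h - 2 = (h - 1)*(h + 2)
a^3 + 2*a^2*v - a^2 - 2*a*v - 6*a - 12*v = (a - 3)*(a + 2)*(a + 2*v)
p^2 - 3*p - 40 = (p - 8)*(p + 5)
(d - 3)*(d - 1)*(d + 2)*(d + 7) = d^4 + 5*d^3 - 19*d^2 - 29*d + 42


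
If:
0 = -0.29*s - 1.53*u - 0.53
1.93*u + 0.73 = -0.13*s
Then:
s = 0.26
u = -0.40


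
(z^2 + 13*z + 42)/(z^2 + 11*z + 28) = (z + 6)/(z + 4)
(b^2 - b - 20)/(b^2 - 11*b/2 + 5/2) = 2*(b + 4)/(2*b - 1)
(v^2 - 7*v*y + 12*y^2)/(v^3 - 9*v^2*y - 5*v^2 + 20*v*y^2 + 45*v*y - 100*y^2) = (-v + 3*y)/(-v^2 + 5*v*y + 5*v - 25*y)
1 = 1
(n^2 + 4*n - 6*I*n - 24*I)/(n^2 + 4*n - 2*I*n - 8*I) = (n - 6*I)/(n - 2*I)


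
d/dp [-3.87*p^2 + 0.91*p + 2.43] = 0.91 - 7.74*p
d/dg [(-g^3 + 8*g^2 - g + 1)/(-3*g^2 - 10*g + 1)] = (3*g^4 + 20*g^3 - 86*g^2 + 22*g + 9)/(9*g^4 + 60*g^3 + 94*g^2 - 20*g + 1)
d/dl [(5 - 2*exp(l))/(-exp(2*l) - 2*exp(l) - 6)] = 2*(-(exp(l) + 1)*(2*exp(l) - 5) + exp(2*l) + 2*exp(l) + 6)*exp(l)/(exp(2*l) + 2*exp(l) + 6)^2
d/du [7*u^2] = 14*u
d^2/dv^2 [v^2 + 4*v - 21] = 2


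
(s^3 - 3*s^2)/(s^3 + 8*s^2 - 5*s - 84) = s^2/(s^2 + 11*s + 28)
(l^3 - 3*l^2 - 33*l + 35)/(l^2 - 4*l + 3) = (l^2 - 2*l - 35)/(l - 3)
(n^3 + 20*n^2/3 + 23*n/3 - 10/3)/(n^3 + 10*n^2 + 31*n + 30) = (n - 1/3)/(n + 3)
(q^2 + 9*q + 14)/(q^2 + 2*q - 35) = (q + 2)/(q - 5)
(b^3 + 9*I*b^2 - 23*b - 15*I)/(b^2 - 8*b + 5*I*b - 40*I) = (b^2 + 4*I*b - 3)/(b - 8)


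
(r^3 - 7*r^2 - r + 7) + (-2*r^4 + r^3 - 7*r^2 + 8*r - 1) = -2*r^4 + 2*r^3 - 14*r^2 + 7*r + 6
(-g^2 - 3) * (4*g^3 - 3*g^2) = -4*g^5 + 3*g^4 - 12*g^3 + 9*g^2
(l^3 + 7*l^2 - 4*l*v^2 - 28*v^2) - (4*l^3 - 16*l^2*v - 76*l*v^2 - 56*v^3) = -3*l^3 + 16*l^2*v + 7*l^2 + 72*l*v^2 + 56*v^3 - 28*v^2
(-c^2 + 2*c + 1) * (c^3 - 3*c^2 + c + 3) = -c^5 + 5*c^4 - 6*c^3 - 4*c^2 + 7*c + 3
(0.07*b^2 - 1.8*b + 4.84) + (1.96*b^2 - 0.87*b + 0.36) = 2.03*b^2 - 2.67*b + 5.2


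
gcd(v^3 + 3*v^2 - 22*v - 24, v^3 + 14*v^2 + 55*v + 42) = v^2 + 7*v + 6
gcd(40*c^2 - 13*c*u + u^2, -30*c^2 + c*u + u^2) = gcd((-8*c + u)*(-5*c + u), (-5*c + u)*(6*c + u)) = -5*c + u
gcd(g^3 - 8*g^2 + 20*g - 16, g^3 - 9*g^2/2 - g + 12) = g^2 - 6*g + 8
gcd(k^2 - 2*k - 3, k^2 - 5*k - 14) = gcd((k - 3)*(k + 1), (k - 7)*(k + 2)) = 1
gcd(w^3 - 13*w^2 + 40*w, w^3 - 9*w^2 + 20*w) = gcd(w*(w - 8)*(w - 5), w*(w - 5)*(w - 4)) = w^2 - 5*w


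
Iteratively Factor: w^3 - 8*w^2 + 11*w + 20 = (w + 1)*(w^2 - 9*w + 20) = (w - 4)*(w + 1)*(w - 5)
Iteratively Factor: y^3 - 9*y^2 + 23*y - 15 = (y - 3)*(y^2 - 6*y + 5) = (y - 5)*(y - 3)*(y - 1)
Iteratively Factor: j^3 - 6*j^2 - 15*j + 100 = (j + 4)*(j^2 - 10*j + 25) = (j - 5)*(j + 4)*(j - 5)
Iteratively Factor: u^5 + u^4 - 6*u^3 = (u)*(u^4 + u^3 - 6*u^2) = u^2*(u^3 + u^2 - 6*u) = u^2*(u - 2)*(u^2 + 3*u) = u^3*(u - 2)*(u + 3)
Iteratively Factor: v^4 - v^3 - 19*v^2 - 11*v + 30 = (v + 2)*(v^3 - 3*v^2 - 13*v + 15) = (v + 2)*(v + 3)*(v^2 - 6*v + 5) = (v - 5)*(v + 2)*(v + 3)*(v - 1)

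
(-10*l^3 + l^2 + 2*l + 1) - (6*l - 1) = -10*l^3 + l^2 - 4*l + 2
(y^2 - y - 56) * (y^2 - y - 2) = y^4 - 2*y^3 - 57*y^2 + 58*y + 112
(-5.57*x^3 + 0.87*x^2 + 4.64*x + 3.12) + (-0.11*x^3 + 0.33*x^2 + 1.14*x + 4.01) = -5.68*x^3 + 1.2*x^2 + 5.78*x + 7.13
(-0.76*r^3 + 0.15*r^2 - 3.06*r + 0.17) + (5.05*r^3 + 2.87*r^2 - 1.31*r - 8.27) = 4.29*r^3 + 3.02*r^2 - 4.37*r - 8.1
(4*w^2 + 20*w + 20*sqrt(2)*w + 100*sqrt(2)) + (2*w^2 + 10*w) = 6*w^2 + 20*sqrt(2)*w + 30*w + 100*sqrt(2)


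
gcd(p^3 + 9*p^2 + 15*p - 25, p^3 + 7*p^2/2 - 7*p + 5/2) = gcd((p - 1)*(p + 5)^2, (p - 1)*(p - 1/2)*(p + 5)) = p^2 + 4*p - 5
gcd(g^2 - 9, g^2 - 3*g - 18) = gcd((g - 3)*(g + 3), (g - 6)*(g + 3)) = g + 3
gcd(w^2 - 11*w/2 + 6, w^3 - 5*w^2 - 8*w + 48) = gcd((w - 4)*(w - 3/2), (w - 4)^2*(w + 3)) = w - 4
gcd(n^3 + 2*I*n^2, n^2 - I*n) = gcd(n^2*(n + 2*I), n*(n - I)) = n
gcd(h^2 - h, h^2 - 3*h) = h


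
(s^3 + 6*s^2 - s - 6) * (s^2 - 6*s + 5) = s^5 - 32*s^3 + 30*s^2 + 31*s - 30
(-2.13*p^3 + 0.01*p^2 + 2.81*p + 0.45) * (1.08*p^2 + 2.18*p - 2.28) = -2.3004*p^5 - 4.6326*p^4 + 7.913*p^3 + 6.589*p^2 - 5.4258*p - 1.026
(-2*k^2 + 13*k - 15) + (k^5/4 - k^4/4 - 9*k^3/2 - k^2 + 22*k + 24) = k^5/4 - k^4/4 - 9*k^3/2 - 3*k^2 + 35*k + 9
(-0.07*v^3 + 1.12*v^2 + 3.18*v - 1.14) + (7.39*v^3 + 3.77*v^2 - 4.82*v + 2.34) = 7.32*v^3 + 4.89*v^2 - 1.64*v + 1.2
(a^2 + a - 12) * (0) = 0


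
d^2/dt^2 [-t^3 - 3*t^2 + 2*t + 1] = -6*t - 6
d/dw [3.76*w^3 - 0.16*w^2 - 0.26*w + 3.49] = 11.28*w^2 - 0.32*w - 0.26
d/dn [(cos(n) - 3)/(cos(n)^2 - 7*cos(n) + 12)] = sin(n)/(cos(n) - 4)^2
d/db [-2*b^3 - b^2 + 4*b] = -6*b^2 - 2*b + 4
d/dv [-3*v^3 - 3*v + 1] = -9*v^2 - 3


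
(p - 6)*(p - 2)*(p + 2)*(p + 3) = p^4 - 3*p^3 - 22*p^2 + 12*p + 72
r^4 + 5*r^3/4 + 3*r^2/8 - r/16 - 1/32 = (r - 1/4)*(r + 1/2)^3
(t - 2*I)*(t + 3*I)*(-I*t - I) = -I*t^3 + t^2 - I*t^2 + t - 6*I*t - 6*I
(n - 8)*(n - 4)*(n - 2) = n^3 - 14*n^2 + 56*n - 64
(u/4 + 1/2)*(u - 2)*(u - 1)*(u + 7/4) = u^4/4 + 3*u^3/16 - 23*u^2/16 - 3*u/4 + 7/4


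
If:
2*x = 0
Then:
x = 0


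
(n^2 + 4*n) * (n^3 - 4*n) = n^5 + 4*n^4 - 4*n^3 - 16*n^2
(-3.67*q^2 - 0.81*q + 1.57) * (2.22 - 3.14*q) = 11.5238*q^3 - 5.604*q^2 - 6.728*q + 3.4854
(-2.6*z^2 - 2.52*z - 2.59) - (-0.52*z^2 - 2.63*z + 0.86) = -2.08*z^2 + 0.11*z - 3.45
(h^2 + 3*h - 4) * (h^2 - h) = h^4 + 2*h^3 - 7*h^2 + 4*h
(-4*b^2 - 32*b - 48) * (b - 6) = -4*b^3 - 8*b^2 + 144*b + 288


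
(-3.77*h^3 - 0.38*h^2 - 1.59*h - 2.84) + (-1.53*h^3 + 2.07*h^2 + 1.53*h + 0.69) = -5.3*h^3 + 1.69*h^2 - 0.0600000000000001*h - 2.15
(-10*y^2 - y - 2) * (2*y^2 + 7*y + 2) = -20*y^4 - 72*y^3 - 31*y^2 - 16*y - 4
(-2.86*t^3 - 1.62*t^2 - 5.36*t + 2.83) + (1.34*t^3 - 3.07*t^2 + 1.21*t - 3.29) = -1.52*t^3 - 4.69*t^2 - 4.15*t - 0.46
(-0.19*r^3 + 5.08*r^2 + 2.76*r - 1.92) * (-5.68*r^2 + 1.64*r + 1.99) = 1.0792*r^5 - 29.166*r^4 - 7.7237*r^3 + 25.5412*r^2 + 2.3436*r - 3.8208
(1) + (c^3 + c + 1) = c^3 + c + 2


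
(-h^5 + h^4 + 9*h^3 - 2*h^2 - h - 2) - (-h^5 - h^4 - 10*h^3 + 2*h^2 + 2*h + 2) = 2*h^4 + 19*h^3 - 4*h^2 - 3*h - 4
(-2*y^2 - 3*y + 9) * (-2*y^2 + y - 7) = 4*y^4 + 4*y^3 - 7*y^2 + 30*y - 63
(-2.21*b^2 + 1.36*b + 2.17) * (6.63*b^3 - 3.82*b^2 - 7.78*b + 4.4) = -14.6523*b^5 + 17.459*b^4 + 26.3857*b^3 - 28.5942*b^2 - 10.8986*b + 9.548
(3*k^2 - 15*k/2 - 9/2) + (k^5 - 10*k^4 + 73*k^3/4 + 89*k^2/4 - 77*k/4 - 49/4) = k^5 - 10*k^4 + 73*k^3/4 + 101*k^2/4 - 107*k/4 - 67/4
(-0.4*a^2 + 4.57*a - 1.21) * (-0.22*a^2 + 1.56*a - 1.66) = 0.088*a^4 - 1.6294*a^3 + 8.0594*a^2 - 9.4738*a + 2.0086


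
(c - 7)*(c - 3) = c^2 - 10*c + 21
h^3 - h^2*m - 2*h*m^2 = h*(h - 2*m)*(h + m)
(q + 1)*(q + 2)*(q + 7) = q^3 + 10*q^2 + 23*q + 14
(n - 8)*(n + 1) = n^2 - 7*n - 8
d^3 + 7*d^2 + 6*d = d*(d + 1)*(d + 6)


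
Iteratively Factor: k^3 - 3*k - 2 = (k + 1)*(k^2 - k - 2) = (k - 2)*(k + 1)*(k + 1)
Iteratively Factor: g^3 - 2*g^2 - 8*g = (g)*(g^2 - 2*g - 8) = g*(g - 4)*(g + 2)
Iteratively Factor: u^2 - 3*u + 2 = (u - 2)*(u - 1)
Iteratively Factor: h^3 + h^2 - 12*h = (h + 4)*(h^2 - 3*h) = h*(h + 4)*(h - 3)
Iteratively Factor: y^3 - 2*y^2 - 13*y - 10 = (y - 5)*(y^2 + 3*y + 2) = (y - 5)*(y + 1)*(y + 2)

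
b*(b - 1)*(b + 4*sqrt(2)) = b^3 - b^2 + 4*sqrt(2)*b^2 - 4*sqrt(2)*b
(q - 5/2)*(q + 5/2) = q^2 - 25/4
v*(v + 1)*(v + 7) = v^3 + 8*v^2 + 7*v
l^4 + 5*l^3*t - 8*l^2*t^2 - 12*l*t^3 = l*(l - 2*t)*(l + t)*(l + 6*t)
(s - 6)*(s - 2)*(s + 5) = s^3 - 3*s^2 - 28*s + 60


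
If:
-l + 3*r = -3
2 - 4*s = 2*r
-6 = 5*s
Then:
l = 66/5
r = 17/5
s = -6/5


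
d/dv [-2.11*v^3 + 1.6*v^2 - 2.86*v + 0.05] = -6.33*v^2 + 3.2*v - 2.86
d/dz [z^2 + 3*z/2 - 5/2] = 2*z + 3/2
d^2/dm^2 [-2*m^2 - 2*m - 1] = -4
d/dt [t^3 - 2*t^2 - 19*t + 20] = 3*t^2 - 4*t - 19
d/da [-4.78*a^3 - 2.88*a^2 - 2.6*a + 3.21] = -14.34*a^2 - 5.76*a - 2.6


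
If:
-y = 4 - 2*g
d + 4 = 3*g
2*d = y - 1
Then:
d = -7/4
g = 3/4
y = -5/2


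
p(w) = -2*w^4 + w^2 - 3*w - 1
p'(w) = -8*w^3 + 2*w - 3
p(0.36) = -1.98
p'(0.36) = -2.65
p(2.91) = -144.68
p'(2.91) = -194.32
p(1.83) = -25.57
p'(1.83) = -48.37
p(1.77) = -22.81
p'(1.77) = -43.82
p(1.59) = -16.02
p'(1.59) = -31.98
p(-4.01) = -490.03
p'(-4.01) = 504.83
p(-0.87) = 1.22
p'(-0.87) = 0.53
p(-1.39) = -2.36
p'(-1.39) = 15.70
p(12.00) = -41365.00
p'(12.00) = -13803.00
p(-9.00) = -13015.00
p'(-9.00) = 5811.00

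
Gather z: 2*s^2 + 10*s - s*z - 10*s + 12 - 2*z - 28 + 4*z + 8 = 2*s^2 + z*(2 - s) - 8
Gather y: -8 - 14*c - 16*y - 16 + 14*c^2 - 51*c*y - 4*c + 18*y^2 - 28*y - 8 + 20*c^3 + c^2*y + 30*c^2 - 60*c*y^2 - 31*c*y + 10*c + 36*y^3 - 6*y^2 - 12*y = 20*c^3 + 44*c^2 - 8*c + 36*y^3 + y^2*(12 - 60*c) + y*(c^2 - 82*c - 56) - 32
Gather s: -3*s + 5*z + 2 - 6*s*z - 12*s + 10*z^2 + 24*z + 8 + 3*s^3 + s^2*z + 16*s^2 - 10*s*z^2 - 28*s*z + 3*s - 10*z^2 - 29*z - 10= 3*s^3 + s^2*(z + 16) + s*(-10*z^2 - 34*z - 12)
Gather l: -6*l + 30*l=24*l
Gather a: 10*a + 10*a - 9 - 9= 20*a - 18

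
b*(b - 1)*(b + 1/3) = b^3 - 2*b^2/3 - b/3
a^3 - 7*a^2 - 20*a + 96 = (a - 8)*(a - 3)*(a + 4)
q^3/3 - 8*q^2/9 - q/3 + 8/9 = (q/3 + 1/3)*(q - 8/3)*(q - 1)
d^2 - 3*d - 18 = (d - 6)*(d + 3)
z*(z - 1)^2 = z^3 - 2*z^2 + z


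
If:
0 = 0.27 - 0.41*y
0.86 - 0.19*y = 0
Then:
No Solution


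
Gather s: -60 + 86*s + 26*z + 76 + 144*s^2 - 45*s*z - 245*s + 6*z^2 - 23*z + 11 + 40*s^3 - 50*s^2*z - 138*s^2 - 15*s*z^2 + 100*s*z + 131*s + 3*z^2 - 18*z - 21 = 40*s^3 + s^2*(6 - 50*z) + s*(-15*z^2 + 55*z - 28) + 9*z^2 - 15*z + 6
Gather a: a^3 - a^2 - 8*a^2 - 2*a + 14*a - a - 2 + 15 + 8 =a^3 - 9*a^2 + 11*a + 21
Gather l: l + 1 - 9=l - 8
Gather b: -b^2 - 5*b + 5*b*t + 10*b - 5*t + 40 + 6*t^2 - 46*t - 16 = -b^2 + b*(5*t + 5) + 6*t^2 - 51*t + 24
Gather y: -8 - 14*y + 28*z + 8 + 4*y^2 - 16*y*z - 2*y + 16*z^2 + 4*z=4*y^2 + y*(-16*z - 16) + 16*z^2 + 32*z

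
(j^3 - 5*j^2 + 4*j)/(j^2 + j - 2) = j*(j - 4)/(j + 2)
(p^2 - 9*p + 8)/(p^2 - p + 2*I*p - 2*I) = (p - 8)/(p + 2*I)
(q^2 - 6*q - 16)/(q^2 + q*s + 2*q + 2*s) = (q - 8)/(q + s)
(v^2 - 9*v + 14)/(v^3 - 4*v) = (v - 7)/(v*(v + 2))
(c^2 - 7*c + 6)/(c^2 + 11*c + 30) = (c^2 - 7*c + 6)/(c^2 + 11*c + 30)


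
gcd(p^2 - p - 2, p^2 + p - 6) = p - 2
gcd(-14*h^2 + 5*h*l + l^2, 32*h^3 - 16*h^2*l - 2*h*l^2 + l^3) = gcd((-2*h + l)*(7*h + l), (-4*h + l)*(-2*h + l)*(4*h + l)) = 2*h - l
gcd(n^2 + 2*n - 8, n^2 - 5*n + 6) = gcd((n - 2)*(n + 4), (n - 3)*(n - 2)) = n - 2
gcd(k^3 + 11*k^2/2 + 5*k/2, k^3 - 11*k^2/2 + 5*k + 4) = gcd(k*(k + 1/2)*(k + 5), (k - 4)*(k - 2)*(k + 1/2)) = k + 1/2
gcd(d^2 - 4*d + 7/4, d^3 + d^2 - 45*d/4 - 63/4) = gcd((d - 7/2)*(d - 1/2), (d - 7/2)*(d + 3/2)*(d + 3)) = d - 7/2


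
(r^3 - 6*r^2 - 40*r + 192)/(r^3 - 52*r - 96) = (r - 4)/(r + 2)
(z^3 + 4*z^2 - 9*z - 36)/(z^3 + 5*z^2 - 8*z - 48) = (z + 3)/(z + 4)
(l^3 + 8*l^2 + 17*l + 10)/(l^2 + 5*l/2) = 2*(l^3 + 8*l^2 + 17*l + 10)/(l*(2*l + 5))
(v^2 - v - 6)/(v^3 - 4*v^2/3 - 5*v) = 3*(v + 2)/(v*(3*v + 5))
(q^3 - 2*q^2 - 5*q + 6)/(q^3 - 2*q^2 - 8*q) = (q^2 - 4*q + 3)/(q*(q - 4))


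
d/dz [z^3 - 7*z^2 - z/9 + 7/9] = 3*z^2 - 14*z - 1/9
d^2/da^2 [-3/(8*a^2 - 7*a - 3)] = 6*(-64*a^2 + 56*a + (16*a - 7)^2 + 24)/(-8*a^2 + 7*a + 3)^3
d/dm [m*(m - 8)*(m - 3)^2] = 4*m^3 - 42*m^2 + 114*m - 72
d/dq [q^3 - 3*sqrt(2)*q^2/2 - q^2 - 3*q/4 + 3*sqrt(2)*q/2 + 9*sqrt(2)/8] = 3*q^2 - 3*sqrt(2)*q - 2*q - 3/4 + 3*sqrt(2)/2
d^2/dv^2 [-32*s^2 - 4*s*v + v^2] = 2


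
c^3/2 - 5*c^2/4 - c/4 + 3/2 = (c/2 + 1/2)*(c - 2)*(c - 3/2)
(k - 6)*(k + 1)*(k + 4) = k^3 - k^2 - 26*k - 24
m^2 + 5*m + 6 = (m + 2)*(m + 3)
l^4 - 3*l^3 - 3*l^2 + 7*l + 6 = (l - 3)*(l - 2)*(l + 1)^2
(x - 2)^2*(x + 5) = x^3 + x^2 - 16*x + 20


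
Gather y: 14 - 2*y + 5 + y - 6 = 13 - y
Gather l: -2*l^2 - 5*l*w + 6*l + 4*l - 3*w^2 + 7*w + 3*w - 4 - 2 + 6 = -2*l^2 + l*(10 - 5*w) - 3*w^2 + 10*w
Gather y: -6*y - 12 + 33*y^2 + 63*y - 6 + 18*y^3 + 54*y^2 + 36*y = 18*y^3 + 87*y^2 + 93*y - 18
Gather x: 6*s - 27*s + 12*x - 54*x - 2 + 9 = -21*s - 42*x + 7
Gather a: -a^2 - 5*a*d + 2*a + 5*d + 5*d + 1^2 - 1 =-a^2 + a*(2 - 5*d) + 10*d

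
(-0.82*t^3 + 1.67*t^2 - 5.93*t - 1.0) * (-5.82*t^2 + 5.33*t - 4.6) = 4.7724*t^5 - 14.09*t^4 + 47.1857*t^3 - 33.4689*t^2 + 21.948*t + 4.6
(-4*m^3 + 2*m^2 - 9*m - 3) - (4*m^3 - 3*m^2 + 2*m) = -8*m^3 + 5*m^2 - 11*m - 3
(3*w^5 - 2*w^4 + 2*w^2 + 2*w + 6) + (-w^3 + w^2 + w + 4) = 3*w^5 - 2*w^4 - w^3 + 3*w^2 + 3*w + 10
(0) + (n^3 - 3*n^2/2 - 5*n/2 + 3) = n^3 - 3*n^2/2 - 5*n/2 + 3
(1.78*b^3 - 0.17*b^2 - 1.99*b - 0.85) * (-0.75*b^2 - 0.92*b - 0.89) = -1.335*b^5 - 1.5101*b^4 + 0.0646999999999999*b^3 + 2.6196*b^2 + 2.5531*b + 0.7565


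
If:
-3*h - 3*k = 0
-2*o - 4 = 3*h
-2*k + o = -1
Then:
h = 2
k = -2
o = -5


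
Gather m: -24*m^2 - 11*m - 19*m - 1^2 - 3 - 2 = -24*m^2 - 30*m - 6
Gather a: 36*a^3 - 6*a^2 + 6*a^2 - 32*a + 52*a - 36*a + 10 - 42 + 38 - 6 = 36*a^3 - 16*a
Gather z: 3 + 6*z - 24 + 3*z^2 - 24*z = 3*z^2 - 18*z - 21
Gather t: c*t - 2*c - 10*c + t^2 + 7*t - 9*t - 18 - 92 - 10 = -12*c + t^2 + t*(c - 2) - 120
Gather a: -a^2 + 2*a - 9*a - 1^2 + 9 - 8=-a^2 - 7*a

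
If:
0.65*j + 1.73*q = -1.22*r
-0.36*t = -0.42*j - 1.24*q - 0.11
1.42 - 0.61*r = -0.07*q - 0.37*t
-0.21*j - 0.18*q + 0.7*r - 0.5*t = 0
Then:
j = 10.61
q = -4.33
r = 0.48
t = -2.22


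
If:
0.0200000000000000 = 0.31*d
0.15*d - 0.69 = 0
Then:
No Solution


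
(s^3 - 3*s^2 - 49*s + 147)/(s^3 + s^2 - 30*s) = (s^3 - 3*s^2 - 49*s + 147)/(s*(s^2 + s - 30))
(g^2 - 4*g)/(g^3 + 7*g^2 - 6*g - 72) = g*(g - 4)/(g^3 + 7*g^2 - 6*g - 72)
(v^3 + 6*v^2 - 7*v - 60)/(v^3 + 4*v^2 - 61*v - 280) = (v^2 + v - 12)/(v^2 - v - 56)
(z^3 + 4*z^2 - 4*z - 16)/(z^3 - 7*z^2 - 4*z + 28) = (z + 4)/(z - 7)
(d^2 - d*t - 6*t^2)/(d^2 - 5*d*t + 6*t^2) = (-d - 2*t)/(-d + 2*t)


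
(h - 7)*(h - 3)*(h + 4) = h^3 - 6*h^2 - 19*h + 84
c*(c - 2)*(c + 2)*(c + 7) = c^4 + 7*c^3 - 4*c^2 - 28*c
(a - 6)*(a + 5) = a^2 - a - 30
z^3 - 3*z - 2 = (z - 2)*(z + 1)^2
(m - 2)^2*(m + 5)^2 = m^4 + 6*m^3 - 11*m^2 - 60*m + 100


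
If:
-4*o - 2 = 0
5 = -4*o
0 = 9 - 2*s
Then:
No Solution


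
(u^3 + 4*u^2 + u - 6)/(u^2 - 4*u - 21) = (u^2 + u - 2)/(u - 7)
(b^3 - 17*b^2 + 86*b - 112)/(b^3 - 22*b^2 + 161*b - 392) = (b - 2)/(b - 7)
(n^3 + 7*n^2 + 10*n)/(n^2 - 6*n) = (n^2 + 7*n + 10)/(n - 6)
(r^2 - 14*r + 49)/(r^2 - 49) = (r - 7)/(r + 7)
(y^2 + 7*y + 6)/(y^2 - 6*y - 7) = (y + 6)/(y - 7)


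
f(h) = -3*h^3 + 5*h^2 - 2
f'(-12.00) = -1416.00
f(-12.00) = 5902.00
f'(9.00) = -639.00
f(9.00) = -1784.00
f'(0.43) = 2.64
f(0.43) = -1.31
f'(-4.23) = -203.34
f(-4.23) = 314.53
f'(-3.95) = -179.92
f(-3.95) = 260.90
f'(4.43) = -132.32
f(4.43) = -164.69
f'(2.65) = -36.70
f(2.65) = -22.72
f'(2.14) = -19.82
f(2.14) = -8.50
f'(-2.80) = -98.56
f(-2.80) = 103.06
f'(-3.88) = -174.29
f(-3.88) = 248.51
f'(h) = -9*h^2 + 10*h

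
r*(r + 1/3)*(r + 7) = r^3 + 22*r^2/3 + 7*r/3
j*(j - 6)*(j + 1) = j^3 - 5*j^2 - 6*j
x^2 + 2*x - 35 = (x - 5)*(x + 7)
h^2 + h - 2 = (h - 1)*(h + 2)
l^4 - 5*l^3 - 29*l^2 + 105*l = l*(l - 7)*(l - 3)*(l + 5)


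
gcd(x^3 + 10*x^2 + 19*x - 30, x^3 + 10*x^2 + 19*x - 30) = x^3 + 10*x^2 + 19*x - 30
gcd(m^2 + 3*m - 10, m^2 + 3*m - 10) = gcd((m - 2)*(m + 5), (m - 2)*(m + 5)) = m^2 + 3*m - 10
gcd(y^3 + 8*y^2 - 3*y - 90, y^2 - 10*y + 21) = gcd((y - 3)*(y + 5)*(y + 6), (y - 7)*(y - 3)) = y - 3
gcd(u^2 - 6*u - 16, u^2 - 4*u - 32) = u - 8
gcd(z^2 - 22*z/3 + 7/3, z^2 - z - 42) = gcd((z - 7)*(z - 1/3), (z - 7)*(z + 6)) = z - 7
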